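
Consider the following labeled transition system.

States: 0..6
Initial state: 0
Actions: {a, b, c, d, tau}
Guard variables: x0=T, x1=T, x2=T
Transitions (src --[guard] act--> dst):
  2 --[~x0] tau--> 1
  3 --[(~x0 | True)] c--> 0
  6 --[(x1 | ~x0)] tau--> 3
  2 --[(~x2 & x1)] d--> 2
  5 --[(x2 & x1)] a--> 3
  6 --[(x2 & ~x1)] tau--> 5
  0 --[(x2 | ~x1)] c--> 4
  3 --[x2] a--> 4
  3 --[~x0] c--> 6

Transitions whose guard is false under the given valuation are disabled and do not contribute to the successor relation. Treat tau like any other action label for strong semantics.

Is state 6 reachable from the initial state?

5 transition(s) survive guard evaluation.
depth 0: {0}
depth 1: {4}  now seen {0,4}
R = {0,4}

Answer: UNREACHABLE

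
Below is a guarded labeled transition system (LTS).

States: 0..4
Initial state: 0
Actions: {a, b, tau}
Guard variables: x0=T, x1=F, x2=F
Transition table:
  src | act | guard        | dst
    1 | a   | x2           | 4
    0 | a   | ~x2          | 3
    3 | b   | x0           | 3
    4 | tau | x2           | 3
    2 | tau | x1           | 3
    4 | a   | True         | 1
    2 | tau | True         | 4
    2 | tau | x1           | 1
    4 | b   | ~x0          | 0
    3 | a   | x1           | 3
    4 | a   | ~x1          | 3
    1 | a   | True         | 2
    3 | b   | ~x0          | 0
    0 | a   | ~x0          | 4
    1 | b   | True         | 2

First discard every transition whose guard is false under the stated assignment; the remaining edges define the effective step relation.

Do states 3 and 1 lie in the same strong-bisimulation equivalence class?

Answer: NOT BISIMILAR

Trace:
Bisimulation quotient by refinement:
  round 0: {{0,1,2,3,4}}
  round 1: {{0,4},{1},{2},{3}}
  round 2: {{0},{1},{2},{3},{4}}
5 equivalence class(es) (converged in 3)
class of 3: {3}; class of 1: {1}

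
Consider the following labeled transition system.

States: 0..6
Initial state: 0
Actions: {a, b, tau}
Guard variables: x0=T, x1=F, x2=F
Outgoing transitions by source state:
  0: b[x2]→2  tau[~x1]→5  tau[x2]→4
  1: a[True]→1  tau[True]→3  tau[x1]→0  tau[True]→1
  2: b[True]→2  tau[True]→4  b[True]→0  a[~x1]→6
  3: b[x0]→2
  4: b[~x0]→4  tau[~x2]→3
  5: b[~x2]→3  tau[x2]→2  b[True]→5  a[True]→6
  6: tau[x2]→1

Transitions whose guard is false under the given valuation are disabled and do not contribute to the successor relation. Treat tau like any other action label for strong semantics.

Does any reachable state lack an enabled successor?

Reach set: {0,2,3,4,5,6}
  0: tau→5  [1 exit(s)]
  2: a→6  b→0  b→2  tau→4  [4 exit(s)]
  3: b→2  [1 exit(s)]
  4: tau→3  [1 exit(s)]
  5: a→6  b→3  b→5  [3 exit(s)]
  6: ∅  [no exit]
trace reaching 6: tau·a

Answer: DEADLOCK at state 6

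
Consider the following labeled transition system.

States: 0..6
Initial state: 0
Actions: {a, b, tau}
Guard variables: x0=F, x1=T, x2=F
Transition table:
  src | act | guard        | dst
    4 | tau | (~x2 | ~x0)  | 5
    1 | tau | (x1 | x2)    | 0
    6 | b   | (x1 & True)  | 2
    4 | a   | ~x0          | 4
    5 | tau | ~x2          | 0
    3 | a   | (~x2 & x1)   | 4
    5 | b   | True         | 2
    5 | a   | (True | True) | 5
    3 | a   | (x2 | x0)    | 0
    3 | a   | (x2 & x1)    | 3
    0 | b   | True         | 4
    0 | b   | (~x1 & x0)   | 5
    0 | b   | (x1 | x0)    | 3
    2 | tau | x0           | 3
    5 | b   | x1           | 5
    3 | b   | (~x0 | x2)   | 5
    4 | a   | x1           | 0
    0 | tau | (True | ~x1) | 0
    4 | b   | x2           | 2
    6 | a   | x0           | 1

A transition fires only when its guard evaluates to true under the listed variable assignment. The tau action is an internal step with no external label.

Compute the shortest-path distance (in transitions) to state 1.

BFS to 1:
  L0 = {0}
  L1 = {3,4}
  L2 = {5}
  L3 = {2}
1 never appears.

Answer: UNREACHABLE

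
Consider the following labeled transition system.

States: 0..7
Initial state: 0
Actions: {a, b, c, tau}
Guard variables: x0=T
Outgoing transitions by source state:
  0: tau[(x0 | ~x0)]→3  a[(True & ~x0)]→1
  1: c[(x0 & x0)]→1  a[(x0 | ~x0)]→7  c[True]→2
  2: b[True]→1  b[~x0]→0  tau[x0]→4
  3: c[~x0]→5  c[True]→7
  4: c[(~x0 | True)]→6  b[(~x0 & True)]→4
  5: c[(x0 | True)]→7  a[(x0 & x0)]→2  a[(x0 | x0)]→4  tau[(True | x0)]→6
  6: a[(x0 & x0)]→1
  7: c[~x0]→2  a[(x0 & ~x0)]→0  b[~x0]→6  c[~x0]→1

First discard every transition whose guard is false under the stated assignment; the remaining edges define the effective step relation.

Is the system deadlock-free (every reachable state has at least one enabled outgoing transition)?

Reach set: {0,3,7}
  0: tau→3  [deg 1]
  3: c→7  [deg 1]
  7: ∅  [STUCK]
Path to 7: tau·c

Answer: DEADLOCK at state 7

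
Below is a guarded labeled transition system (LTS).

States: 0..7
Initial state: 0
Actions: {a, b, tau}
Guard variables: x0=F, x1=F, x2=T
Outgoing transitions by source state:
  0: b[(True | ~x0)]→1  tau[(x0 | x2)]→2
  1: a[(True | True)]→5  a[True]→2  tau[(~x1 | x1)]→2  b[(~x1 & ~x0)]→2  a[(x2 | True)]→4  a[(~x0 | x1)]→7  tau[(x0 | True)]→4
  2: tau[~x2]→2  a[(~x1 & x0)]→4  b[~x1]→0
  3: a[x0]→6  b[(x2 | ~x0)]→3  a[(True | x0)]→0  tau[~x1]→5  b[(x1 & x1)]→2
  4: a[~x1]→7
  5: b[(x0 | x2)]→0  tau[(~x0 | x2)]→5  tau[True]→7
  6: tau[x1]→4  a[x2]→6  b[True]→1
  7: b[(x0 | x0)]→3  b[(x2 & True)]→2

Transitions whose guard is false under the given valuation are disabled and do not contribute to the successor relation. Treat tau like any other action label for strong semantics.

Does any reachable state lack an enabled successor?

R = {0,1,2,4,5,7}
  0: b→1  tau→2  [deg 2]
  1: a→2  a→4  a→5  a→7  b→2  tau→2  tau→4  [deg 7]
  2: b→0  [deg 1]
  4: a→7  [deg 1]
  5: b→0  tau→5  tau→7  [deg 3]
  7: b→2  [deg 1]

Answer: DEADLOCK-FREE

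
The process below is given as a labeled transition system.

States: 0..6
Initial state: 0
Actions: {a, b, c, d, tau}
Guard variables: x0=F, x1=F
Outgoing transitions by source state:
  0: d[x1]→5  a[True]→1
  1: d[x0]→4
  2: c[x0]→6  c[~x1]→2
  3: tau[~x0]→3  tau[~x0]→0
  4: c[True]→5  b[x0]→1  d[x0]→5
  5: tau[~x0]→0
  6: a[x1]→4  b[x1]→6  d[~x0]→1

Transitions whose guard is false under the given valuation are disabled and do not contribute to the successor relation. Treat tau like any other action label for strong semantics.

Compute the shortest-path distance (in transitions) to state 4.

Breadth-first toward 4:
  depth 0: {0}
  depth 1: {1}
4 never appears.

Answer: UNREACHABLE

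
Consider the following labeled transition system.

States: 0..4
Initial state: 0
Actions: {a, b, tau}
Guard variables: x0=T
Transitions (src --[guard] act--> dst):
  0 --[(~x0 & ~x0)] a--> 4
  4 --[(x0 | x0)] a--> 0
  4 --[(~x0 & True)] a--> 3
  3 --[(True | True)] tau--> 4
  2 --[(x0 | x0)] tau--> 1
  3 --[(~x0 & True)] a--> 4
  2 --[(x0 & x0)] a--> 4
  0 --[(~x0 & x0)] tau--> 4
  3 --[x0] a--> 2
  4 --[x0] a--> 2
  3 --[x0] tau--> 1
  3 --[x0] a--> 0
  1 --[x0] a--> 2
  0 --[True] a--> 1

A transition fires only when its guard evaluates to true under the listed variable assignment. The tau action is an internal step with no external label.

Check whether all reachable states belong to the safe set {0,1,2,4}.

Answer: INVARIANT HOLDS

Working:
Safe = {0,1,2,4}
Reach set: {0,1,2,4}
  0: ok
  1: ok
  2: ok
  4: ok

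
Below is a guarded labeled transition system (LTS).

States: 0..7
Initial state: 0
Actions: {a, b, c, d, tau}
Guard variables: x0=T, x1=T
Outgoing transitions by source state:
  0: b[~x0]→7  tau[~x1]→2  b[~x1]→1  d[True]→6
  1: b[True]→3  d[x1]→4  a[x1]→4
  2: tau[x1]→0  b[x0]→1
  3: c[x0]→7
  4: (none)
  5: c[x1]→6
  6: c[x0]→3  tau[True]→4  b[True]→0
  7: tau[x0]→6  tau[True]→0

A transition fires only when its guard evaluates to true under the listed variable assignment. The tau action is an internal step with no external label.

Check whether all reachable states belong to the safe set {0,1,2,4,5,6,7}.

Answer: INVARIANT VIOLATED at state 3

Analysis:
Allowed set {0,1,2,4,5,6,7}
Reachable = {0,3,4,6,7}
  0: safe
  3: VIOLATES
  4: safe
  6: safe
  7: safe
witness against invariant: d·c → 3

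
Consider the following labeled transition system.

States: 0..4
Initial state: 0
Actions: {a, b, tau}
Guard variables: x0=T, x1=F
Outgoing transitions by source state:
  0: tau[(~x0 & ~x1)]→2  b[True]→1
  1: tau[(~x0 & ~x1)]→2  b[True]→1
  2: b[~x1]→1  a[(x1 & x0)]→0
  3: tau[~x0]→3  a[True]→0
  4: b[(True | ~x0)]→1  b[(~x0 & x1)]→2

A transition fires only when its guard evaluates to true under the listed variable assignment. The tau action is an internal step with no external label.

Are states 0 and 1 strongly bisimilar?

Compute ~ classes (split until stable):
  π0 = {{0,1,2,3,4}}
  π1 = {{0,1,2,4},{3}}
stable after 2 split(s): 2 block(s)
class of 0: {0,1,2,4}; class of 1: {0,1,2,4}

Answer: BISIMILAR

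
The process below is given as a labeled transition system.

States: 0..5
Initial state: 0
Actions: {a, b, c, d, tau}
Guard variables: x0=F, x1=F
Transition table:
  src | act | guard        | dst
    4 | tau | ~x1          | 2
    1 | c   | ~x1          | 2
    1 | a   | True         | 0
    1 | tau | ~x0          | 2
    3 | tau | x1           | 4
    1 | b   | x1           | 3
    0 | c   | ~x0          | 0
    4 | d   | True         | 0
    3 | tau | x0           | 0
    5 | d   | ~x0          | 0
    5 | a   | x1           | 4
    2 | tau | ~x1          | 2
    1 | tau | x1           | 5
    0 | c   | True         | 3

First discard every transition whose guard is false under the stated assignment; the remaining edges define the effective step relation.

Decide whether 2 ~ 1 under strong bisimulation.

Compute ~ classes (split until stable):
  P[0] = {{0,1,2,3,4,5}}
  P[1] = {{0},{1},{2},{3},{4},{5}}
Fixed point at round 2; 6 class(es).
2∈{2}, 1∈{1}

Answer: NOT BISIMILAR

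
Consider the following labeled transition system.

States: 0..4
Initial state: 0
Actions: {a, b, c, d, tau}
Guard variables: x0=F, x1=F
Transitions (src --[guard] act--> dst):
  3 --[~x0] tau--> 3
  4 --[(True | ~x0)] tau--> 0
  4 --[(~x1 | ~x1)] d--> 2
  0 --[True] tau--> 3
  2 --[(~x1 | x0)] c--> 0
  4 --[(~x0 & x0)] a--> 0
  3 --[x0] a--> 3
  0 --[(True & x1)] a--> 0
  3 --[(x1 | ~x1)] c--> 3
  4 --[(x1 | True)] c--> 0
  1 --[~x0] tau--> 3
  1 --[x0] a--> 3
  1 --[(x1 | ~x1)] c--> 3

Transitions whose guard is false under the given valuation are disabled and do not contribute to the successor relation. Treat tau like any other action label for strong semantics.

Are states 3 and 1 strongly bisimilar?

Answer: BISIMILAR

Working:
Bisimulation quotient by refinement:
  P[0] = {{0,1,2,3,4}}
  P[1] = {{0},{1,3},{2},{4}}
4 equivalence class(es) (converged in 2)
class of 3: {1,3}; class of 1: {1,3}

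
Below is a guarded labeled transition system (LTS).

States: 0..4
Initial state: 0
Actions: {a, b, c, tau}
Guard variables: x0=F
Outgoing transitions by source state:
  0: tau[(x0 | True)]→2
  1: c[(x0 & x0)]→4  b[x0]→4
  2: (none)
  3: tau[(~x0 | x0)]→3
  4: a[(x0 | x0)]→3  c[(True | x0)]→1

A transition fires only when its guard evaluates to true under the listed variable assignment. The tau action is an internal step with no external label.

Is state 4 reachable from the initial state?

After dropping false guards: 3 live edges.
L0 = {0}
L1 = {2}  total {0,2}
Reachable = {0,2}

Answer: UNREACHABLE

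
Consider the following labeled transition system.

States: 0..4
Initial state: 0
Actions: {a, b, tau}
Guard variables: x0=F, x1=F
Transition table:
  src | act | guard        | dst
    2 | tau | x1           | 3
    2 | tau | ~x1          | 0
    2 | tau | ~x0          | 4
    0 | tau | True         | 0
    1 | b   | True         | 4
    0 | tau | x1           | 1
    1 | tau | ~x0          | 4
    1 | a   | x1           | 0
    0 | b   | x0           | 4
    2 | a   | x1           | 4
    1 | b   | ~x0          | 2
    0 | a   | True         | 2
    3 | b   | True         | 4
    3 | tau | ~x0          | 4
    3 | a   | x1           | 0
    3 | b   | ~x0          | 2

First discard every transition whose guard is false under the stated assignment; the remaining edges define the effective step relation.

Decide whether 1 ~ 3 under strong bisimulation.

Answer: BISIMILAR

Analysis:
Bisimulation quotient by refinement:
  P[0] = {{0,1,2,3,4}}
  P[1] = {{0},{1,3},{2},{4}}
Fixed point at round 2; 4 class(es).
1∈{1,3}, 3∈{1,3}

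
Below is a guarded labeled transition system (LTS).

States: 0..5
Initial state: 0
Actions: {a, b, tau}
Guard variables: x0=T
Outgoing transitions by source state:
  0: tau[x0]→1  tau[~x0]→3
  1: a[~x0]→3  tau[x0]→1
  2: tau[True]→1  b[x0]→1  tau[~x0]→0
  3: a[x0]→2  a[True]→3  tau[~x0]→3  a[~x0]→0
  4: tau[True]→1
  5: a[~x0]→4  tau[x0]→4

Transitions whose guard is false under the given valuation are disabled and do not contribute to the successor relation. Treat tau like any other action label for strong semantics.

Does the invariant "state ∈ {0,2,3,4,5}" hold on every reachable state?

Answer: INVARIANT VIOLATED at state 1

Trace:
Safe = {0,2,3,4,5}
Reach set: {0,1}
  0: ok
  1: VIOLATES
witness against invariant: tau → 1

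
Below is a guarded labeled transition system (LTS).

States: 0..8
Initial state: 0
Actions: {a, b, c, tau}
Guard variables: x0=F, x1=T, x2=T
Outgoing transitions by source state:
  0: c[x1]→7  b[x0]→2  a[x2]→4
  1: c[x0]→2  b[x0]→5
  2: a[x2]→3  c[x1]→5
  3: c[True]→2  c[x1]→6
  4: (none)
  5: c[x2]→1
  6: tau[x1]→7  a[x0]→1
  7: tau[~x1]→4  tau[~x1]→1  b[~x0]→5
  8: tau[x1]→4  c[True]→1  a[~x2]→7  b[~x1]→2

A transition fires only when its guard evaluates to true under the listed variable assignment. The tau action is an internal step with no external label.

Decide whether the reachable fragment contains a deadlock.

Answer: DEADLOCK at state 1

Analysis:
R = {0,1,4,5,7}
  0: a→4  c→7  [deg 2]
  1: ∅  [STUCK]
  4: ∅  [STUCK]
  5: c→1  [deg 1]
  7: b→5  [deg 1]
trace reaching 1: c·b·c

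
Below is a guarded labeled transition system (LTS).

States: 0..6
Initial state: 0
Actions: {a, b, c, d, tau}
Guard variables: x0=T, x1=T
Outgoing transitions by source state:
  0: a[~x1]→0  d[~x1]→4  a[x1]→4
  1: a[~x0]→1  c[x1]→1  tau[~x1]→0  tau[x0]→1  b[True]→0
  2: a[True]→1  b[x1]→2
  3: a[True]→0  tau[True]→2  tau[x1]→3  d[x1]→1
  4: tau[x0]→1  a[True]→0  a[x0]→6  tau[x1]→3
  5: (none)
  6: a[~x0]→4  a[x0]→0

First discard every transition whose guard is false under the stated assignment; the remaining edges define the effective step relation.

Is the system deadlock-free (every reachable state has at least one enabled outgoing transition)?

R = {0,1,2,3,4,6}
  0: a→4  [1 out]
  1: b→0  c→1  tau→1  [3 out]
  2: a→1  b→2  [2 out]
  3: a→0  d→1  tau→2  tau→3  [4 out]
  4: a→0  a→6  tau→1  tau→3  [4 out]
  6: a→0  [1 out]

Answer: DEADLOCK-FREE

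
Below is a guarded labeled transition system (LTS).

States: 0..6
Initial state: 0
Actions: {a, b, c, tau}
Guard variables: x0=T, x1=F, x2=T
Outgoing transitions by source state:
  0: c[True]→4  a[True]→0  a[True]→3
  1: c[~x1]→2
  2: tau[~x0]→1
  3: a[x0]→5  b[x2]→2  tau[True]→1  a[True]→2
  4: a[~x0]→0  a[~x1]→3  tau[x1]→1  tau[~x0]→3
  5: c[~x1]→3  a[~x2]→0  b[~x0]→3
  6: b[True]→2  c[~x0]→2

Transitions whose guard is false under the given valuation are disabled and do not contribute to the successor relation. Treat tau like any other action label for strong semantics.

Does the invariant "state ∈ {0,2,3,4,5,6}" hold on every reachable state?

Answer: INVARIANT VIOLATED at state 1

Working:
Safe = {0,2,3,4,5,6}
Reachable = {0,1,2,3,4,5}
  0: safe
  1: VIOLATES
  2: safe
  3: safe
  4: safe
  5: safe
reach 1 via a·tau — violates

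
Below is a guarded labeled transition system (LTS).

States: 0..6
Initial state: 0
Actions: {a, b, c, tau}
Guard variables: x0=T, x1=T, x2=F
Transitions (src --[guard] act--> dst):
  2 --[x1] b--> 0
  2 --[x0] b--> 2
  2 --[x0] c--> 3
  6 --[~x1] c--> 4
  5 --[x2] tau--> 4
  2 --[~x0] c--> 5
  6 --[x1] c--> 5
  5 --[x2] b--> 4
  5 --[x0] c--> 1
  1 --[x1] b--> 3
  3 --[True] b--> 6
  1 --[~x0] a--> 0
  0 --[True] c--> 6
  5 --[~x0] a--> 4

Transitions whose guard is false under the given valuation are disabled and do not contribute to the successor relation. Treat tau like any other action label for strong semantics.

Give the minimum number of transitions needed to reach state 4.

Answer: UNREACHABLE

Analysis:
Layered search for 4:
  Layer 0: {0}
  Layer 1: {6}
  Layer 2: {5}
  Layer 3: {1}
  Layer 4: {3}
4 never appears.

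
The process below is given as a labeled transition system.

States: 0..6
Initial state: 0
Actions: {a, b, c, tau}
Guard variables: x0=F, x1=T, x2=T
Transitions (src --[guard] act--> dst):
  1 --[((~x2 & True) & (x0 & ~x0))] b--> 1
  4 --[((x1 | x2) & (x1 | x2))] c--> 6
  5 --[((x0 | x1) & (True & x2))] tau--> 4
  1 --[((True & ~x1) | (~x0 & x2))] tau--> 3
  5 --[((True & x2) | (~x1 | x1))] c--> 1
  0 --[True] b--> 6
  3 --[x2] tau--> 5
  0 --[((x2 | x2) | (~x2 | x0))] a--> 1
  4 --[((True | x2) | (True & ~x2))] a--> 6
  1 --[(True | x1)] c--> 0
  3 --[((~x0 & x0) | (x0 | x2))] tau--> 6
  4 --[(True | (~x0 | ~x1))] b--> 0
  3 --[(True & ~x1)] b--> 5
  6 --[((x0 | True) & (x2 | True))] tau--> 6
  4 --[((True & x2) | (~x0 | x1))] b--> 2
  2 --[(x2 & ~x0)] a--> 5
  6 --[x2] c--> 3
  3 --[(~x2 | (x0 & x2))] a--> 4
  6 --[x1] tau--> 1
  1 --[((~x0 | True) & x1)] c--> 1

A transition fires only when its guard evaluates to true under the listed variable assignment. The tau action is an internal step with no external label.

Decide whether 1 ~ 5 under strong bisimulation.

Bisimulation quotient by refinement:
  P[0] = {{0,1,2,3,4,5,6}}
  P[1] = {{0},{1,5,6},{2},{3},{4}}
  P[2] = {{0},{1},{2},{3},{4},{5},{6}}
7 equivalence class(es) (converged in 3)
1∈{1}, 5∈{5}

Answer: NOT BISIMILAR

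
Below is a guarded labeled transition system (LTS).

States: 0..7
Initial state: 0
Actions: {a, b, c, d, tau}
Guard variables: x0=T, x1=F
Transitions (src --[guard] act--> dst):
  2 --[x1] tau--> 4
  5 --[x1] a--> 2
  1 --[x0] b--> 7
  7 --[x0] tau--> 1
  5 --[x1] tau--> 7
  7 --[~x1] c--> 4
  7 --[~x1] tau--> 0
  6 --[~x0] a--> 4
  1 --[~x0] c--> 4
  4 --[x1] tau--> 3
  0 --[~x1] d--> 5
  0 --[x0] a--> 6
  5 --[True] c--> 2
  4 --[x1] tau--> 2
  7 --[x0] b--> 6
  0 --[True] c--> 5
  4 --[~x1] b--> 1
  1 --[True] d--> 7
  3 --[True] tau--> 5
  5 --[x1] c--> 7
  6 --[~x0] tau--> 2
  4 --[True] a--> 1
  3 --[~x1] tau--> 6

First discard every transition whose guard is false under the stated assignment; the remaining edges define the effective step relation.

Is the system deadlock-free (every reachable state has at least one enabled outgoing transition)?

Reach set: {0,2,5,6}
  0: a→6  c→5  d→5  [3 out]
  2: ∅  [deadlock]
  5: c→2  [1 out]
  6: ∅  [deadlock]
Path to 2: d·c

Answer: DEADLOCK at state 2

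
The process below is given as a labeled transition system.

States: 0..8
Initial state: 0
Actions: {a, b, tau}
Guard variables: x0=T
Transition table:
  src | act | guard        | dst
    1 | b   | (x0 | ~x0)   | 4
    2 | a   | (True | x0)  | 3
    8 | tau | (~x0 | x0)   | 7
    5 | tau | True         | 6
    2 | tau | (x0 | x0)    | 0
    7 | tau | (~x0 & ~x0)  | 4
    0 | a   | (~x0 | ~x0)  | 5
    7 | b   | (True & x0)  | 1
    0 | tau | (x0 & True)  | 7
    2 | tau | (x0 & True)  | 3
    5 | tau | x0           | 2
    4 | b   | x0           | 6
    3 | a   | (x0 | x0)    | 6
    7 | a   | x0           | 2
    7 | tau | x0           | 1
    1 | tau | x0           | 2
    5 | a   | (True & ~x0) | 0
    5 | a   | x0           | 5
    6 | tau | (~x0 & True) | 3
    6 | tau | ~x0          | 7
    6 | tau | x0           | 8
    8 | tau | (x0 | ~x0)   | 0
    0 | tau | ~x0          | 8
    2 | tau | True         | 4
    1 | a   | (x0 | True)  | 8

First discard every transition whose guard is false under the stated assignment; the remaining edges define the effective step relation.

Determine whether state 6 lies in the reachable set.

Answer: REACHABLE

Working:
19 transition(s) survive guard evaluation.
depth 0: {0}
depth 1: {7}  total {0,7}
depth 2: {1,2}  total {0,1,2,7}
depth 3: {3,4,8}  total {0,1,2,3,4,7,8}
depth 4: {6}  total {0,1,2,3,4,6,7,8}
R = {0,1,2,3,4,6,7,8}
witness 6: tau·b·b·b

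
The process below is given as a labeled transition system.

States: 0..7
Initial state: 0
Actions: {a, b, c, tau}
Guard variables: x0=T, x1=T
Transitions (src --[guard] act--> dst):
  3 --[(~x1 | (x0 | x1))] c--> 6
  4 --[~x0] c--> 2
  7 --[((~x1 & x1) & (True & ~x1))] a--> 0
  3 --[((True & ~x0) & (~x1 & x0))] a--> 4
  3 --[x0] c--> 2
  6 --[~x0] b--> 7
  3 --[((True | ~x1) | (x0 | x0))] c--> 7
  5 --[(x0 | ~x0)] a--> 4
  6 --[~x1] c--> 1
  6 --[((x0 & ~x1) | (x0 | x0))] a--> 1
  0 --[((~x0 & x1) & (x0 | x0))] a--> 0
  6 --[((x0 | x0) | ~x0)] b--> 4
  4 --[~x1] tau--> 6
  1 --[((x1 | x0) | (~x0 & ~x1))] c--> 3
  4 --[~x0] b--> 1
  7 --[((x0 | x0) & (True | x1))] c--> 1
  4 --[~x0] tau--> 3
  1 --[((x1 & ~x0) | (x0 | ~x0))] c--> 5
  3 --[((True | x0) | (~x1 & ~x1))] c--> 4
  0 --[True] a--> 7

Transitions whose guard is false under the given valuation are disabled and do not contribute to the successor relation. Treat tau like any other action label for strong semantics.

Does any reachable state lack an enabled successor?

Reachable = {0,1,2,3,4,5,6,7}
  0: a→7  [1 exit(s)]
  1: c→3  c→5  [2 exit(s)]
  2: ∅  [STUCK]
  3: c→2  c→4  c→6  c→7  [4 exit(s)]
  4: ∅  [STUCK]
  5: a→4  [1 exit(s)]
  6: a→1  b→4  [2 exit(s)]
  7: c→1  [1 exit(s)]
witness 2: a·c·c·c

Answer: DEADLOCK at state 2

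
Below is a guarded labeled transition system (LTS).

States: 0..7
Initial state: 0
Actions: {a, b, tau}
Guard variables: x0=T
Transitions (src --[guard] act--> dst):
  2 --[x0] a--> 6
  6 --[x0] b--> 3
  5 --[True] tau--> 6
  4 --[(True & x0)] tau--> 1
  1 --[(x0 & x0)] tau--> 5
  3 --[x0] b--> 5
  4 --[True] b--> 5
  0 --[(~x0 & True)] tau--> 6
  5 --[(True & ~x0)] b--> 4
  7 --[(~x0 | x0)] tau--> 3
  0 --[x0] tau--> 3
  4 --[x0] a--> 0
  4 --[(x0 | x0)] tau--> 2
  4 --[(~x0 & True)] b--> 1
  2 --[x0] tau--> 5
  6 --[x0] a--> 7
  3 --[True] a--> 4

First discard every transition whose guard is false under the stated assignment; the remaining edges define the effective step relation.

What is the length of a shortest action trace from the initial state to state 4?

Answer: 2

Trace:
Breadth-first toward 4:
  L0 = {0}
  L1 = {3}
  L2 = {4,5}
first hit 4 at d=2 via tau·a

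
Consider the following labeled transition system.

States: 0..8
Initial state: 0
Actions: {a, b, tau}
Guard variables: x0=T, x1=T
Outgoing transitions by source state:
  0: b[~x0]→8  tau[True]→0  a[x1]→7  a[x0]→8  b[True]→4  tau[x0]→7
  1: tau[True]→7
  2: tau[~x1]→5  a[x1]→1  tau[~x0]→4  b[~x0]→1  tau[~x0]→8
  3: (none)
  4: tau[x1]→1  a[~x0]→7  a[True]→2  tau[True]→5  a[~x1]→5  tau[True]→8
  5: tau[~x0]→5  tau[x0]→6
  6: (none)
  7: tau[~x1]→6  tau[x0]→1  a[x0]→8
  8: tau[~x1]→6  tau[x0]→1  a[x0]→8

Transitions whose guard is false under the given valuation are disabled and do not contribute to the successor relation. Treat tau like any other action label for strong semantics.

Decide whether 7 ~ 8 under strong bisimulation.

Compute ~ classes (split until stable):
  round 0: {{0,1,2,3,4,5,6,7,8}}
  round 1: {{0},{1,5},{2},{3,6},{4,7,8}}
  round 2: {{0},{1},{2},{3,6},{4},{5},{7,8}}
Fixed point at round 3; 7 class(es).
7∈{7,8}, 8∈{7,8}

Answer: BISIMILAR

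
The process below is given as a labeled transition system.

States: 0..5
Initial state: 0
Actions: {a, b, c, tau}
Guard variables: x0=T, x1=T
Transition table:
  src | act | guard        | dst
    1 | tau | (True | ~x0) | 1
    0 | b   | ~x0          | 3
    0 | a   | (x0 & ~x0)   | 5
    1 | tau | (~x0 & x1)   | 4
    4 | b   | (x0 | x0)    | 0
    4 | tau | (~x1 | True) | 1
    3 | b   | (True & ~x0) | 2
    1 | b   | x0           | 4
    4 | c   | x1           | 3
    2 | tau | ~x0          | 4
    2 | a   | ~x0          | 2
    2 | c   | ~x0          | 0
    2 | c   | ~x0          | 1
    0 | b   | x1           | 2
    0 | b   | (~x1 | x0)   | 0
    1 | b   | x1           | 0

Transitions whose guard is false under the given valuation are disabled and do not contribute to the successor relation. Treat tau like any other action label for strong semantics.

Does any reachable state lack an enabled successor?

Answer: DEADLOCK at state 2

Trace:
R = {0,2}
  0: b→0  b→2  [2 exit(s)]
  2: ∅  [STUCK]
trace reaching 2: b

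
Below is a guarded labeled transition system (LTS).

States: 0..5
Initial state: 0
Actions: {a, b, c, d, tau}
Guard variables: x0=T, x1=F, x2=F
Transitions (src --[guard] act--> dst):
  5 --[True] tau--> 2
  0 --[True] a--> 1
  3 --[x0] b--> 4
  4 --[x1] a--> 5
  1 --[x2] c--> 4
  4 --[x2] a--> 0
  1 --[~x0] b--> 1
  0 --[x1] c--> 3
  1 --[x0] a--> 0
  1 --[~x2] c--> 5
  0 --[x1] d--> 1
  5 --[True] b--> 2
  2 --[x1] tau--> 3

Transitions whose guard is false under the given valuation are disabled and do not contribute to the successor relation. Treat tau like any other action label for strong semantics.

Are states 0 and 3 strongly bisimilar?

Answer: NOT BISIMILAR

Trace:
Compute ~ classes (split until stable):
  round 0: {{0,1,2,3,4,5}}
  round 1: {{0},{1},{2,4},{3},{5}}
stable after 2 split(s): 5 block(s)
[0]={0}  [3]={3}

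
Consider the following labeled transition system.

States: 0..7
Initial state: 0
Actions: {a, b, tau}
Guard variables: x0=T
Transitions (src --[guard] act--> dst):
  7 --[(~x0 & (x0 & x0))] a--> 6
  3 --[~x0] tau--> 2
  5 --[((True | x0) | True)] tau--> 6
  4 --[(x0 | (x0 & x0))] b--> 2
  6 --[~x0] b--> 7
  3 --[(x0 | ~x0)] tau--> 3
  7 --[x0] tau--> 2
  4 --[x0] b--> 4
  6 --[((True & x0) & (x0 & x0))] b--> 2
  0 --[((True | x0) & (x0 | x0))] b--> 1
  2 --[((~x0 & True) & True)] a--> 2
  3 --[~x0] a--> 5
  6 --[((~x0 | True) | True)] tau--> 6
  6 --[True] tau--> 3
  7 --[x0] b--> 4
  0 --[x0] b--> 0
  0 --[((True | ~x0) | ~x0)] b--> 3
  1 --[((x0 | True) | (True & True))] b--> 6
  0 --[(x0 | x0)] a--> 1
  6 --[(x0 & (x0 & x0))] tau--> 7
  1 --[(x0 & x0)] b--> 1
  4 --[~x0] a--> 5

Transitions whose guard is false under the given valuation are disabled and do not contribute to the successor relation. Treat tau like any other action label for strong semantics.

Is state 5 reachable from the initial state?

Answer: UNREACHABLE

Analysis:
After dropping false guards: 16 live edges.
L0 = {0}
L1 = {1,3}  now seen {0,1,3}
L2 = {6}  now seen {0,1,3,6}
L3 = {2,7}  now seen {0,1,2,3,6,7}
L4 = {4}  now seen {0,1,2,3,4,6,7}
Reach set: {0,1,2,3,4,6,7}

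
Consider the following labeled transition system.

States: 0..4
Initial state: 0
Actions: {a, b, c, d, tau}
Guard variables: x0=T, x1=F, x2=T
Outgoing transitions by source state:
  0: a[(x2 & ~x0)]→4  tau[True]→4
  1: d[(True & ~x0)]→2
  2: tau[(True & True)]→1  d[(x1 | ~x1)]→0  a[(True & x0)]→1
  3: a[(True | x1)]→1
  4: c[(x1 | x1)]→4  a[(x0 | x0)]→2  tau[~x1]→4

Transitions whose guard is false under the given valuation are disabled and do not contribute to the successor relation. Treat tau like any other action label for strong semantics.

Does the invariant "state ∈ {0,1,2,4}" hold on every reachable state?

Answer: INVARIANT HOLDS

Trace:
Allowed set {0,1,2,4}
Reachable = {0,1,2,4}
  0: ✓
  1: ✓
  2: ✓
  4: ✓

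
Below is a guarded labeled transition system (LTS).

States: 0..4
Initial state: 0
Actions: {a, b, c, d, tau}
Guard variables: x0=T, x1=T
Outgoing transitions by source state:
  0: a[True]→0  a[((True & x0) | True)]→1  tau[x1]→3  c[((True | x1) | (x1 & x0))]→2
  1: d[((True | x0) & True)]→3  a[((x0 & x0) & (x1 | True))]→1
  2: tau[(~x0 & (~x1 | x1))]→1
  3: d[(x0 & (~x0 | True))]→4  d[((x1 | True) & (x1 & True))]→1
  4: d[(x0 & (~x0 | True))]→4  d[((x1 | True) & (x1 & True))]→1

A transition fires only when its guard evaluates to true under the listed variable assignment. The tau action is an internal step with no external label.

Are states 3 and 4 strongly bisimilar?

Answer: BISIMILAR

Trace:
Compute ~ classes (split until stable):
  π0 = {{0,1,2,3,4}}
  π1 = {{0},{1},{2},{3,4}}
4 equivalence class(es) (converged in 2)
[3]={3,4}  [4]={3,4}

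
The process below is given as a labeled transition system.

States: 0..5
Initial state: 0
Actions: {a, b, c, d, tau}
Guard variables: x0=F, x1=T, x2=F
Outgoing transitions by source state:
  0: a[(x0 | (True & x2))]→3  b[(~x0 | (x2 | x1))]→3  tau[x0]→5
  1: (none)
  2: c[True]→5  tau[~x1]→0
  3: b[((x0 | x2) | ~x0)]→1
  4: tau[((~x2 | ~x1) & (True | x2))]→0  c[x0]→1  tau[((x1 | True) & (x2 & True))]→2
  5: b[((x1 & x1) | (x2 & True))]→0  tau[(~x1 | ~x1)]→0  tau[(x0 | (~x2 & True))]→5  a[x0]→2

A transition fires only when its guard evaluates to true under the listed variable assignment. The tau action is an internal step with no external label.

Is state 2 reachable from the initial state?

6 transition(s) survive guard evaluation.
L0 = {0}
L1 = {3}  total {0,3}
L2 = {1}  total {0,1,3}
Reachable = {0,1,3}

Answer: UNREACHABLE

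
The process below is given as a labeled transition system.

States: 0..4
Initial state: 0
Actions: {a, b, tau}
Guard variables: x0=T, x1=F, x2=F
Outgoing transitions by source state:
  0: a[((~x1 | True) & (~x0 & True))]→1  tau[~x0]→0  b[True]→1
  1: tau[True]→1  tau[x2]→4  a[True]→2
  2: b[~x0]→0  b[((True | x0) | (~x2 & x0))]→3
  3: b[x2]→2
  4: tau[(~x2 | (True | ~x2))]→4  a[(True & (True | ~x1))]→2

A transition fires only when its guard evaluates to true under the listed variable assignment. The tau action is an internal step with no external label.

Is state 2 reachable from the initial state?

Guard filter leaves 6 enabled edge(s).
Layer 0: {0}
Layer 1: {1}  now seen {0,1}
Layer 2: {2}  now seen {0,1,2}
Layer 3: {3}  now seen {0,1,2,3}
Reachable = {0,1,2,3}
trace reaching 2: b·a

Answer: REACHABLE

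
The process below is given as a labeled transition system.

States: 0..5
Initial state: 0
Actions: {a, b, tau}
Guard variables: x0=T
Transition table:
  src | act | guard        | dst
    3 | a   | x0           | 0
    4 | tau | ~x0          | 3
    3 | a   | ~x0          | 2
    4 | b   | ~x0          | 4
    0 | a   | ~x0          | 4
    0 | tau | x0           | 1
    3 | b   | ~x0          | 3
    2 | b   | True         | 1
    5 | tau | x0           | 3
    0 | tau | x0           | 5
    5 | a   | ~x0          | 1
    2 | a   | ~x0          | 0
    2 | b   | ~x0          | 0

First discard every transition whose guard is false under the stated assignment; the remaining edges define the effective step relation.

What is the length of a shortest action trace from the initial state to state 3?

Breadth-first toward 3:
  depth 0: {0}
  depth 1: {1,5}
  depth 2: {3}
3 enters at depth 2; path tau·tau

Answer: 2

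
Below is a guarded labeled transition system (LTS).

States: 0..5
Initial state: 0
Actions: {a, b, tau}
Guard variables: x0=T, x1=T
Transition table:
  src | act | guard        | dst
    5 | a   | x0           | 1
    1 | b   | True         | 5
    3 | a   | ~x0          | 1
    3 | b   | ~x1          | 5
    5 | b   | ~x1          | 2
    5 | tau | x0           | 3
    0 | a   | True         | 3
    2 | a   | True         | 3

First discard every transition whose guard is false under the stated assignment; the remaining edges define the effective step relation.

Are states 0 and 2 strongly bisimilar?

Bisimulation quotient by refinement:
  π0 = {{0,1,2,3,4,5}}
  π1 = {{0,2},{1},{3,4},{5}}
stable after 2 split(s): 4 block(s)
0∈{0,2}, 2∈{0,2}

Answer: BISIMILAR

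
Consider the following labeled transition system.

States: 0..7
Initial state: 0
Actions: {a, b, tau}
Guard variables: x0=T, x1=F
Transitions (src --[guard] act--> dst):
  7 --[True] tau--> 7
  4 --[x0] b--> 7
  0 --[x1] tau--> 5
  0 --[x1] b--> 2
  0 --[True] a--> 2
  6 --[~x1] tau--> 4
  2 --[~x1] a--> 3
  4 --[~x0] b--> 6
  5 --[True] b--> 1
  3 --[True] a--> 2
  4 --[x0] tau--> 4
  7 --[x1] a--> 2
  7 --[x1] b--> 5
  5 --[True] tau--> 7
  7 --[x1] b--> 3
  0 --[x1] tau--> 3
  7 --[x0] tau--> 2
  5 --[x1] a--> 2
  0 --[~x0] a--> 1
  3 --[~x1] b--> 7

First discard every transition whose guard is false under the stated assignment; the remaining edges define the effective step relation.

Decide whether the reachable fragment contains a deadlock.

Reach set: {0,2,3,7}
  0: a→2  [1 exit(s)]
  2: a→3  [1 exit(s)]
  3: a→2  b→7  [2 exit(s)]
  7: tau→2  tau→7  [2 exit(s)]

Answer: DEADLOCK-FREE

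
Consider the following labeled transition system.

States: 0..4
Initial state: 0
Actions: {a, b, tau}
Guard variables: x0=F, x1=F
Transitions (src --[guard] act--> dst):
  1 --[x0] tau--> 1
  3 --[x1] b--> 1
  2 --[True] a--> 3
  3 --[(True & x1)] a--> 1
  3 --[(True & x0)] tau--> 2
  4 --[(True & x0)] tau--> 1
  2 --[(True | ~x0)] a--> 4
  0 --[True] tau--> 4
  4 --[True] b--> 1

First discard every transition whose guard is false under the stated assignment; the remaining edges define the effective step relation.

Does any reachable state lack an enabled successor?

Reachable = {0,1,4}
  0: tau→4  [deg 1]
  1: ∅  [no exit]
  4: b→1  [deg 1]
Path to 1: tau·b

Answer: DEADLOCK at state 1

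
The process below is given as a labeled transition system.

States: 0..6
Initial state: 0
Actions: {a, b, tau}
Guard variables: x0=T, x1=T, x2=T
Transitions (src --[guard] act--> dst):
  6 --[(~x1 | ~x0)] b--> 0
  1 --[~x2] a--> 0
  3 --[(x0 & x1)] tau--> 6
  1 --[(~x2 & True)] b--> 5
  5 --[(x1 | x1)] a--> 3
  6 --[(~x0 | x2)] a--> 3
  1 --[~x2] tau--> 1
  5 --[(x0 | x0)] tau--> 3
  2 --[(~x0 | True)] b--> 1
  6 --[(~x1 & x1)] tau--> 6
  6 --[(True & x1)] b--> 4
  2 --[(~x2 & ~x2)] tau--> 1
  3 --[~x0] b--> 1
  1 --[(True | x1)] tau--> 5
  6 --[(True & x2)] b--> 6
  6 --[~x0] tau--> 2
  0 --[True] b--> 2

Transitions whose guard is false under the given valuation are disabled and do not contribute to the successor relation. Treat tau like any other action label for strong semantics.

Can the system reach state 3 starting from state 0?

9 transition(s) survive guard evaluation.
Layer 0: {0}
Layer 1: {2}  now seen {0,2}
Layer 2: {1}  now seen {0,1,2}
Layer 3: {5}  now seen {0,1,2,5}
Layer 4: {3}  now seen {0,1,2,3,5}
Layer 5: {6}  now seen {0,1,2,3,5,6}
Layer 6: {4}  now seen {0,1,2,3,4,5,6}
Reach set: {0,1,2,3,4,5,6}
witness 3: b·b·tau·a

Answer: REACHABLE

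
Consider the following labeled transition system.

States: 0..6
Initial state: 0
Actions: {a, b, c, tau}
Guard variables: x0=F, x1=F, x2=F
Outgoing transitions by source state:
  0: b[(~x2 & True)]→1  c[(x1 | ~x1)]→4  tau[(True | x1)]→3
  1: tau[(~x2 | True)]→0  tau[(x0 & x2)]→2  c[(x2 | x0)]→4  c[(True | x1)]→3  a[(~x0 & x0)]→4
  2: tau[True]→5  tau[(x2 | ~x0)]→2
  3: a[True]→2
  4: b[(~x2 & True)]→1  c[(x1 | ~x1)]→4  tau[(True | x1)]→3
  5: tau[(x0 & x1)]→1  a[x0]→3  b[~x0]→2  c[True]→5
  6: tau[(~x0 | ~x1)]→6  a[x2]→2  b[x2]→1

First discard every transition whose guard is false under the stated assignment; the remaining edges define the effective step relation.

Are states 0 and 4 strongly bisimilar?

Refine partition for ~:
  P[0] = {{0,1,2,3,4,5,6}}
  P[1] = {{0,4},{1},{2,6},{3},{5}}
  P[2] = {{0,4},{1},{2},{3},{5},{6}}
Fixed point at round 3; 6 class(es).
0∈{0,4}, 4∈{0,4}

Answer: BISIMILAR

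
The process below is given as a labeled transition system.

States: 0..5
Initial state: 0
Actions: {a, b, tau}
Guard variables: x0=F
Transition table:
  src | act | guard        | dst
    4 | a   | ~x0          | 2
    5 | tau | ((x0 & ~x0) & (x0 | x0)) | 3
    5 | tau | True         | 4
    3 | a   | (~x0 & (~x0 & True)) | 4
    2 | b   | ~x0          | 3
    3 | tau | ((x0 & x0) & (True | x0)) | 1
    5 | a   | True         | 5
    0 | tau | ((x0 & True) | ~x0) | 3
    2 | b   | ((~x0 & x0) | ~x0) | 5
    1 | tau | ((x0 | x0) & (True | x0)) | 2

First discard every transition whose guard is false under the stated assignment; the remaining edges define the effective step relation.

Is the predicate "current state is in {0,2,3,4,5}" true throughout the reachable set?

Allowed set {0,2,3,4,5}
Reach set: {0,2,3,4,5}
  0: safe
  2: safe
  3: safe
  4: safe
  5: safe

Answer: INVARIANT HOLDS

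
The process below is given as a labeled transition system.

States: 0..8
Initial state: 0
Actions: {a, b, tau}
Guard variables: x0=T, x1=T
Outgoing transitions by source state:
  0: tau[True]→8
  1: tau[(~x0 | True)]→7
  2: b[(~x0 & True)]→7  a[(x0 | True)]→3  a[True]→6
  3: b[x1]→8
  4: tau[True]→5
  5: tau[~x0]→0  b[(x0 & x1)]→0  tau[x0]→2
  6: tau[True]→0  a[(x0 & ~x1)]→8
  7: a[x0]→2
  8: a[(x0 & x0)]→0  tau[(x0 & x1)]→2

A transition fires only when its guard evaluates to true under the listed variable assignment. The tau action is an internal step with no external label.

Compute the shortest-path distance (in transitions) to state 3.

Answer: 3

Analysis:
Breadth-first toward 3:
  L0 = {0}
  L1 = {8}
  L2 = {2}
  L3 = {3,6}
3 enters at depth 3; path tau·tau·a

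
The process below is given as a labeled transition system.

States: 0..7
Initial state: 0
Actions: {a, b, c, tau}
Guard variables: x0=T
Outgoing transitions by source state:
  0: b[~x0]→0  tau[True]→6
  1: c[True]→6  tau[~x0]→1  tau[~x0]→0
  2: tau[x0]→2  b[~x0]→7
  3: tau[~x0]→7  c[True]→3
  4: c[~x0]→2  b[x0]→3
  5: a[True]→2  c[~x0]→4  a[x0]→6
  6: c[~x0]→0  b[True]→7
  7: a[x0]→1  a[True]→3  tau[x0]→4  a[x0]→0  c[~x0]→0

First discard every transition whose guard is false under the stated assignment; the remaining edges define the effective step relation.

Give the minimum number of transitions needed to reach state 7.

Layered search for 7:
  L0 = {0}
  L1 = {6}
  L2 = {7}
depth(7)=2, e.g. tau·b

Answer: 2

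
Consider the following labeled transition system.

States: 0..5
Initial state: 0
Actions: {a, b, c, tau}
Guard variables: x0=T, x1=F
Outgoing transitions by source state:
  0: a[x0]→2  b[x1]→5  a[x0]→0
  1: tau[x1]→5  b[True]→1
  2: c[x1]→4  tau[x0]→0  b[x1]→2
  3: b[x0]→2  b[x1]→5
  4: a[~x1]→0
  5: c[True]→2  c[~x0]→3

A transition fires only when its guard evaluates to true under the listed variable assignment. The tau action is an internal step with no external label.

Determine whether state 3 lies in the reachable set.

Answer: UNREACHABLE

Working:
7 transition(s) survive guard evaluation.
L0 = {0}
L1 = {2}  total {0,2}
Reachable = {0,2}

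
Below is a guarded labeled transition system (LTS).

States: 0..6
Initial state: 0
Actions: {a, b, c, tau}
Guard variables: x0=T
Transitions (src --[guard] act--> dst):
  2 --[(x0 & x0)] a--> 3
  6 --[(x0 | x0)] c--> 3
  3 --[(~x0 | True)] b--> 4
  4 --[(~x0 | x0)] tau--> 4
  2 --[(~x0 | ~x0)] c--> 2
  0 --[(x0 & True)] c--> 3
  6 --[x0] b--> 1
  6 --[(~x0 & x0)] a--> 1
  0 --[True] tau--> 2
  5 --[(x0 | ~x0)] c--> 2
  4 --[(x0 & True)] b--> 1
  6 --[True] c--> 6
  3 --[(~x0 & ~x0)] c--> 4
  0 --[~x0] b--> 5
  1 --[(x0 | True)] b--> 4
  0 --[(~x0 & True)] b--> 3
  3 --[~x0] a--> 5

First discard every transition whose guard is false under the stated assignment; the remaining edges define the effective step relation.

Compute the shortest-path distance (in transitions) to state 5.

Breadth-first toward 5:
  L0 = {0}
  L1 = {2,3}
  L2 = {4}
  L3 = {1}
5 never appears.

Answer: UNREACHABLE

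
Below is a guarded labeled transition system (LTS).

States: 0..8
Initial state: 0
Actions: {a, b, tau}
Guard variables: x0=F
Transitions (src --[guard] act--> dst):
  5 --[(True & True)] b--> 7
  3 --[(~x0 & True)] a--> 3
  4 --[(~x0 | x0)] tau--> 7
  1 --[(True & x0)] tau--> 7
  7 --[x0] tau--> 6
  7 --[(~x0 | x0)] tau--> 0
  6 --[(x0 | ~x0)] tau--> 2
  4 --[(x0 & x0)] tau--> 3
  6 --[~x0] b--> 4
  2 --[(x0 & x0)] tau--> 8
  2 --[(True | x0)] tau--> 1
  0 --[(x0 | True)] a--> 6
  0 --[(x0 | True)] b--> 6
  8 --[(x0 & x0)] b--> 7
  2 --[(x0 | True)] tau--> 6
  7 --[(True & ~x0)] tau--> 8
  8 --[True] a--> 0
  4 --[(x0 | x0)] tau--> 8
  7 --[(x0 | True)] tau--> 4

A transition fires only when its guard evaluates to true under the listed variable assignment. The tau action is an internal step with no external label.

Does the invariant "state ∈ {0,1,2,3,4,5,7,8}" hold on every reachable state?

Answer: INVARIANT VIOLATED at state 6

Trace:
Safe = {0,1,2,3,4,5,7,8}
Reachable = {0,1,2,4,6,7,8}
  0: safe
  1: safe
  2: safe
  4: safe
  6: ✗ unsafe
  7: safe
  8: safe
witness against invariant: a → 6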